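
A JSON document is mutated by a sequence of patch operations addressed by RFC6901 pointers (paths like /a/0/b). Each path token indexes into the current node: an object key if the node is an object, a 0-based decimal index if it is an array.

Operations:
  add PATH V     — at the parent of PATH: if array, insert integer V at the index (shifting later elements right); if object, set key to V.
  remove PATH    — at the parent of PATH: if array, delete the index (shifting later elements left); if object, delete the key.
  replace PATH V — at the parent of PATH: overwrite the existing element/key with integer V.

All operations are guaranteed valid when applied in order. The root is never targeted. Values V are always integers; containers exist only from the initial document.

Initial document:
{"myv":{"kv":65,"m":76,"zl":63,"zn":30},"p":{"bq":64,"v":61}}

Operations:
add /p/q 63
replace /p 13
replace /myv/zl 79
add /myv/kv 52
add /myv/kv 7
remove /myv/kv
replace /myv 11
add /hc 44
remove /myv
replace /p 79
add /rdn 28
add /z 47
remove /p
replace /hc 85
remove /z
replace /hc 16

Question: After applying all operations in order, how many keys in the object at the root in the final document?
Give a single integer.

After op 1 (add /p/q 63): {"myv":{"kv":65,"m":76,"zl":63,"zn":30},"p":{"bq":64,"q":63,"v":61}}
After op 2 (replace /p 13): {"myv":{"kv":65,"m":76,"zl":63,"zn":30},"p":13}
After op 3 (replace /myv/zl 79): {"myv":{"kv":65,"m":76,"zl":79,"zn":30},"p":13}
After op 4 (add /myv/kv 52): {"myv":{"kv":52,"m":76,"zl":79,"zn":30},"p":13}
After op 5 (add /myv/kv 7): {"myv":{"kv":7,"m":76,"zl":79,"zn":30},"p":13}
After op 6 (remove /myv/kv): {"myv":{"m":76,"zl":79,"zn":30},"p":13}
After op 7 (replace /myv 11): {"myv":11,"p":13}
After op 8 (add /hc 44): {"hc":44,"myv":11,"p":13}
After op 9 (remove /myv): {"hc":44,"p":13}
After op 10 (replace /p 79): {"hc":44,"p":79}
After op 11 (add /rdn 28): {"hc":44,"p":79,"rdn":28}
After op 12 (add /z 47): {"hc":44,"p":79,"rdn":28,"z":47}
After op 13 (remove /p): {"hc":44,"rdn":28,"z":47}
After op 14 (replace /hc 85): {"hc":85,"rdn":28,"z":47}
After op 15 (remove /z): {"hc":85,"rdn":28}
After op 16 (replace /hc 16): {"hc":16,"rdn":28}
Size at the root: 2

Answer: 2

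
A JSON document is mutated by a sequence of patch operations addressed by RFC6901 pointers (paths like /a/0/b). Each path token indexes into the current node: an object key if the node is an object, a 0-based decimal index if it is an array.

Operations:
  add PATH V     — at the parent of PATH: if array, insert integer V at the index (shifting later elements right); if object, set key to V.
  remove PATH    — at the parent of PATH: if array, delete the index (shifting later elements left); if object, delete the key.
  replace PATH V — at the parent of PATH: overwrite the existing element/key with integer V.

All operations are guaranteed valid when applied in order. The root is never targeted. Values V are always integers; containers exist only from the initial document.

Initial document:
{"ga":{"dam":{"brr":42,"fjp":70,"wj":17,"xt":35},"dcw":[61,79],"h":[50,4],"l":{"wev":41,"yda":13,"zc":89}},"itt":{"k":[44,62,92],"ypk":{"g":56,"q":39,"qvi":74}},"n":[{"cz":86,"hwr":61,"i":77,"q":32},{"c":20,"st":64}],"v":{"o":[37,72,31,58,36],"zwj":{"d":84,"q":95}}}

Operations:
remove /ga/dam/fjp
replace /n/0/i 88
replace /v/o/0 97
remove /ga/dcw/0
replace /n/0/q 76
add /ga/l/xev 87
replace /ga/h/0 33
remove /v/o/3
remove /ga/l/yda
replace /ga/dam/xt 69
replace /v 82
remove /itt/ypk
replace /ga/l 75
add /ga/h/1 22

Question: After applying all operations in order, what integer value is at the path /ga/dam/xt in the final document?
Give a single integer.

Answer: 69

Derivation:
After op 1 (remove /ga/dam/fjp): {"ga":{"dam":{"brr":42,"wj":17,"xt":35},"dcw":[61,79],"h":[50,4],"l":{"wev":41,"yda":13,"zc":89}},"itt":{"k":[44,62,92],"ypk":{"g":56,"q":39,"qvi":74}},"n":[{"cz":86,"hwr":61,"i":77,"q":32},{"c":20,"st":64}],"v":{"o":[37,72,31,58,36],"zwj":{"d":84,"q":95}}}
After op 2 (replace /n/0/i 88): {"ga":{"dam":{"brr":42,"wj":17,"xt":35},"dcw":[61,79],"h":[50,4],"l":{"wev":41,"yda":13,"zc":89}},"itt":{"k":[44,62,92],"ypk":{"g":56,"q":39,"qvi":74}},"n":[{"cz":86,"hwr":61,"i":88,"q":32},{"c":20,"st":64}],"v":{"o":[37,72,31,58,36],"zwj":{"d":84,"q":95}}}
After op 3 (replace /v/o/0 97): {"ga":{"dam":{"brr":42,"wj":17,"xt":35},"dcw":[61,79],"h":[50,4],"l":{"wev":41,"yda":13,"zc":89}},"itt":{"k":[44,62,92],"ypk":{"g":56,"q":39,"qvi":74}},"n":[{"cz":86,"hwr":61,"i":88,"q":32},{"c":20,"st":64}],"v":{"o":[97,72,31,58,36],"zwj":{"d":84,"q":95}}}
After op 4 (remove /ga/dcw/0): {"ga":{"dam":{"brr":42,"wj":17,"xt":35},"dcw":[79],"h":[50,4],"l":{"wev":41,"yda":13,"zc":89}},"itt":{"k":[44,62,92],"ypk":{"g":56,"q":39,"qvi":74}},"n":[{"cz":86,"hwr":61,"i":88,"q":32},{"c":20,"st":64}],"v":{"o":[97,72,31,58,36],"zwj":{"d":84,"q":95}}}
After op 5 (replace /n/0/q 76): {"ga":{"dam":{"brr":42,"wj":17,"xt":35},"dcw":[79],"h":[50,4],"l":{"wev":41,"yda":13,"zc":89}},"itt":{"k":[44,62,92],"ypk":{"g":56,"q":39,"qvi":74}},"n":[{"cz":86,"hwr":61,"i":88,"q":76},{"c":20,"st":64}],"v":{"o":[97,72,31,58,36],"zwj":{"d":84,"q":95}}}
After op 6 (add /ga/l/xev 87): {"ga":{"dam":{"brr":42,"wj":17,"xt":35},"dcw":[79],"h":[50,4],"l":{"wev":41,"xev":87,"yda":13,"zc":89}},"itt":{"k":[44,62,92],"ypk":{"g":56,"q":39,"qvi":74}},"n":[{"cz":86,"hwr":61,"i":88,"q":76},{"c":20,"st":64}],"v":{"o":[97,72,31,58,36],"zwj":{"d":84,"q":95}}}
After op 7 (replace /ga/h/0 33): {"ga":{"dam":{"brr":42,"wj":17,"xt":35},"dcw":[79],"h":[33,4],"l":{"wev":41,"xev":87,"yda":13,"zc":89}},"itt":{"k":[44,62,92],"ypk":{"g":56,"q":39,"qvi":74}},"n":[{"cz":86,"hwr":61,"i":88,"q":76},{"c":20,"st":64}],"v":{"o":[97,72,31,58,36],"zwj":{"d":84,"q":95}}}
After op 8 (remove /v/o/3): {"ga":{"dam":{"brr":42,"wj":17,"xt":35},"dcw":[79],"h":[33,4],"l":{"wev":41,"xev":87,"yda":13,"zc":89}},"itt":{"k":[44,62,92],"ypk":{"g":56,"q":39,"qvi":74}},"n":[{"cz":86,"hwr":61,"i":88,"q":76},{"c":20,"st":64}],"v":{"o":[97,72,31,36],"zwj":{"d":84,"q":95}}}
After op 9 (remove /ga/l/yda): {"ga":{"dam":{"brr":42,"wj":17,"xt":35},"dcw":[79],"h":[33,4],"l":{"wev":41,"xev":87,"zc":89}},"itt":{"k":[44,62,92],"ypk":{"g":56,"q":39,"qvi":74}},"n":[{"cz":86,"hwr":61,"i":88,"q":76},{"c":20,"st":64}],"v":{"o":[97,72,31,36],"zwj":{"d":84,"q":95}}}
After op 10 (replace /ga/dam/xt 69): {"ga":{"dam":{"brr":42,"wj":17,"xt":69},"dcw":[79],"h":[33,4],"l":{"wev":41,"xev":87,"zc":89}},"itt":{"k":[44,62,92],"ypk":{"g":56,"q":39,"qvi":74}},"n":[{"cz":86,"hwr":61,"i":88,"q":76},{"c":20,"st":64}],"v":{"o":[97,72,31,36],"zwj":{"d":84,"q":95}}}
After op 11 (replace /v 82): {"ga":{"dam":{"brr":42,"wj":17,"xt":69},"dcw":[79],"h":[33,4],"l":{"wev":41,"xev":87,"zc":89}},"itt":{"k":[44,62,92],"ypk":{"g":56,"q":39,"qvi":74}},"n":[{"cz":86,"hwr":61,"i":88,"q":76},{"c":20,"st":64}],"v":82}
After op 12 (remove /itt/ypk): {"ga":{"dam":{"brr":42,"wj":17,"xt":69},"dcw":[79],"h":[33,4],"l":{"wev":41,"xev":87,"zc":89}},"itt":{"k":[44,62,92]},"n":[{"cz":86,"hwr":61,"i":88,"q":76},{"c":20,"st":64}],"v":82}
After op 13 (replace /ga/l 75): {"ga":{"dam":{"brr":42,"wj":17,"xt":69},"dcw":[79],"h":[33,4],"l":75},"itt":{"k":[44,62,92]},"n":[{"cz":86,"hwr":61,"i":88,"q":76},{"c":20,"st":64}],"v":82}
After op 14 (add /ga/h/1 22): {"ga":{"dam":{"brr":42,"wj":17,"xt":69},"dcw":[79],"h":[33,22,4],"l":75},"itt":{"k":[44,62,92]},"n":[{"cz":86,"hwr":61,"i":88,"q":76},{"c":20,"st":64}],"v":82}
Value at /ga/dam/xt: 69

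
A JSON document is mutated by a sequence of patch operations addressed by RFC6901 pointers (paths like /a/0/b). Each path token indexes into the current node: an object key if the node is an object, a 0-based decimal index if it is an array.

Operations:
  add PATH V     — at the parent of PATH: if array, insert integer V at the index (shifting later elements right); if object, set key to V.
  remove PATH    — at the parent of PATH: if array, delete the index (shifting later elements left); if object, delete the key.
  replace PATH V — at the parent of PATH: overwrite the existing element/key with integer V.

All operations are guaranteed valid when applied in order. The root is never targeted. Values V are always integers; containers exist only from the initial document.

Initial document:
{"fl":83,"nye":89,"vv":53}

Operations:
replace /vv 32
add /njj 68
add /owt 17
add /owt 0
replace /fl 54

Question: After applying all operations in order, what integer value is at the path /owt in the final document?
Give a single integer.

After op 1 (replace /vv 32): {"fl":83,"nye":89,"vv":32}
After op 2 (add /njj 68): {"fl":83,"njj":68,"nye":89,"vv":32}
After op 3 (add /owt 17): {"fl":83,"njj":68,"nye":89,"owt":17,"vv":32}
After op 4 (add /owt 0): {"fl":83,"njj":68,"nye":89,"owt":0,"vv":32}
After op 5 (replace /fl 54): {"fl":54,"njj":68,"nye":89,"owt":0,"vv":32}
Value at /owt: 0

Answer: 0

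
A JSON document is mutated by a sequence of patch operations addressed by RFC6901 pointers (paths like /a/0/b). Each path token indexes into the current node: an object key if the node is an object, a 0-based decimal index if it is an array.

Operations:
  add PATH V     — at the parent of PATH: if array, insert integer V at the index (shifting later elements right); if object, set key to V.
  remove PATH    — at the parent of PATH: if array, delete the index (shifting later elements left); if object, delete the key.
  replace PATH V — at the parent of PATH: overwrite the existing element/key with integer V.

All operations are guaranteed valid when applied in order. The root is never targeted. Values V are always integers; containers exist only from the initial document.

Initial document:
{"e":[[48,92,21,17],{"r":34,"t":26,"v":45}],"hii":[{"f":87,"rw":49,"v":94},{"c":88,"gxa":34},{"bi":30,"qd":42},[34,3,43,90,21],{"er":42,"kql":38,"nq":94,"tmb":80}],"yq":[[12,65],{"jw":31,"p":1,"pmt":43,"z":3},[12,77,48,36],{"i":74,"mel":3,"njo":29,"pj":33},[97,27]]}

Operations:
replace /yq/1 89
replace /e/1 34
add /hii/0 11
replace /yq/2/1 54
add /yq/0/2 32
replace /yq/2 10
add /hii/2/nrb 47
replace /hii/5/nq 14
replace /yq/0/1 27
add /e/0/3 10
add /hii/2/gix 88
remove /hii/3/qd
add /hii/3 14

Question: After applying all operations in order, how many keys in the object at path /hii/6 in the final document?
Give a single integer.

Answer: 4

Derivation:
After op 1 (replace /yq/1 89): {"e":[[48,92,21,17],{"r":34,"t":26,"v":45}],"hii":[{"f":87,"rw":49,"v":94},{"c":88,"gxa":34},{"bi":30,"qd":42},[34,3,43,90,21],{"er":42,"kql":38,"nq":94,"tmb":80}],"yq":[[12,65],89,[12,77,48,36],{"i":74,"mel":3,"njo":29,"pj":33},[97,27]]}
After op 2 (replace /e/1 34): {"e":[[48,92,21,17],34],"hii":[{"f":87,"rw":49,"v":94},{"c":88,"gxa":34},{"bi":30,"qd":42},[34,3,43,90,21],{"er":42,"kql":38,"nq":94,"tmb":80}],"yq":[[12,65],89,[12,77,48,36],{"i":74,"mel":3,"njo":29,"pj":33},[97,27]]}
After op 3 (add /hii/0 11): {"e":[[48,92,21,17],34],"hii":[11,{"f":87,"rw":49,"v":94},{"c":88,"gxa":34},{"bi":30,"qd":42},[34,3,43,90,21],{"er":42,"kql":38,"nq":94,"tmb":80}],"yq":[[12,65],89,[12,77,48,36],{"i":74,"mel":3,"njo":29,"pj":33},[97,27]]}
After op 4 (replace /yq/2/1 54): {"e":[[48,92,21,17],34],"hii":[11,{"f":87,"rw":49,"v":94},{"c":88,"gxa":34},{"bi":30,"qd":42},[34,3,43,90,21],{"er":42,"kql":38,"nq":94,"tmb":80}],"yq":[[12,65],89,[12,54,48,36],{"i":74,"mel":3,"njo":29,"pj":33},[97,27]]}
After op 5 (add /yq/0/2 32): {"e":[[48,92,21,17],34],"hii":[11,{"f":87,"rw":49,"v":94},{"c":88,"gxa":34},{"bi":30,"qd":42},[34,3,43,90,21],{"er":42,"kql":38,"nq":94,"tmb":80}],"yq":[[12,65,32],89,[12,54,48,36],{"i":74,"mel":3,"njo":29,"pj":33},[97,27]]}
After op 6 (replace /yq/2 10): {"e":[[48,92,21,17],34],"hii":[11,{"f":87,"rw":49,"v":94},{"c":88,"gxa":34},{"bi":30,"qd":42},[34,3,43,90,21],{"er":42,"kql":38,"nq":94,"tmb":80}],"yq":[[12,65,32],89,10,{"i":74,"mel":3,"njo":29,"pj":33},[97,27]]}
After op 7 (add /hii/2/nrb 47): {"e":[[48,92,21,17],34],"hii":[11,{"f":87,"rw":49,"v":94},{"c":88,"gxa":34,"nrb":47},{"bi":30,"qd":42},[34,3,43,90,21],{"er":42,"kql":38,"nq":94,"tmb":80}],"yq":[[12,65,32],89,10,{"i":74,"mel":3,"njo":29,"pj":33},[97,27]]}
After op 8 (replace /hii/5/nq 14): {"e":[[48,92,21,17],34],"hii":[11,{"f":87,"rw":49,"v":94},{"c":88,"gxa":34,"nrb":47},{"bi":30,"qd":42},[34,3,43,90,21],{"er":42,"kql":38,"nq":14,"tmb":80}],"yq":[[12,65,32],89,10,{"i":74,"mel":3,"njo":29,"pj":33},[97,27]]}
After op 9 (replace /yq/0/1 27): {"e":[[48,92,21,17],34],"hii":[11,{"f":87,"rw":49,"v":94},{"c":88,"gxa":34,"nrb":47},{"bi":30,"qd":42},[34,3,43,90,21],{"er":42,"kql":38,"nq":14,"tmb":80}],"yq":[[12,27,32],89,10,{"i":74,"mel":3,"njo":29,"pj":33},[97,27]]}
After op 10 (add /e/0/3 10): {"e":[[48,92,21,10,17],34],"hii":[11,{"f":87,"rw":49,"v":94},{"c":88,"gxa":34,"nrb":47},{"bi":30,"qd":42},[34,3,43,90,21],{"er":42,"kql":38,"nq":14,"tmb":80}],"yq":[[12,27,32],89,10,{"i":74,"mel":3,"njo":29,"pj":33},[97,27]]}
After op 11 (add /hii/2/gix 88): {"e":[[48,92,21,10,17],34],"hii":[11,{"f":87,"rw":49,"v":94},{"c":88,"gix":88,"gxa":34,"nrb":47},{"bi":30,"qd":42},[34,3,43,90,21],{"er":42,"kql":38,"nq":14,"tmb":80}],"yq":[[12,27,32],89,10,{"i":74,"mel":3,"njo":29,"pj":33},[97,27]]}
After op 12 (remove /hii/3/qd): {"e":[[48,92,21,10,17],34],"hii":[11,{"f":87,"rw":49,"v":94},{"c":88,"gix":88,"gxa":34,"nrb":47},{"bi":30},[34,3,43,90,21],{"er":42,"kql":38,"nq":14,"tmb":80}],"yq":[[12,27,32],89,10,{"i":74,"mel":3,"njo":29,"pj":33},[97,27]]}
After op 13 (add /hii/3 14): {"e":[[48,92,21,10,17],34],"hii":[11,{"f":87,"rw":49,"v":94},{"c":88,"gix":88,"gxa":34,"nrb":47},14,{"bi":30},[34,3,43,90,21],{"er":42,"kql":38,"nq":14,"tmb":80}],"yq":[[12,27,32],89,10,{"i":74,"mel":3,"njo":29,"pj":33},[97,27]]}
Size at path /hii/6: 4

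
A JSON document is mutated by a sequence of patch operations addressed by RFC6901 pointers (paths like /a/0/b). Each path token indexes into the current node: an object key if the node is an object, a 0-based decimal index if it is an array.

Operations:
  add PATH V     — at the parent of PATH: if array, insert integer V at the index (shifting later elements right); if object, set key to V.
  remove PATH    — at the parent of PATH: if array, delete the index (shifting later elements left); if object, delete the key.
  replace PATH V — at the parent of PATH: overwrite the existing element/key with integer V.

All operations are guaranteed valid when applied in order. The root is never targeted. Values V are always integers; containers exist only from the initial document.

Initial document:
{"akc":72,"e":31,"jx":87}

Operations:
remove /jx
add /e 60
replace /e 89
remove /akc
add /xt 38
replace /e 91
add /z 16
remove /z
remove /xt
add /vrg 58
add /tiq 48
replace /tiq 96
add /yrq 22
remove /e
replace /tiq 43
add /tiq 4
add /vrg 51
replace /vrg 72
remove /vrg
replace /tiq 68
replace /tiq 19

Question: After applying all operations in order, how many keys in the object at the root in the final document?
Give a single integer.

Answer: 2

Derivation:
After op 1 (remove /jx): {"akc":72,"e":31}
After op 2 (add /e 60): {"akc":72,"e":60}
After op 3 (replace /e 89): {"akc":72,"e":89}
After op 4 (remove /akc): {"e":89}
After op 5 (add /xt 38): {"e":89,"xt":38}
After op 6 (replace /e 91): {"e":91,"xt":38}
After op 7 (add /z 16): {"e":91,"xt":38,"z":16}
After op 8 (remove /z): {"e":91,"xt":38}
After op 9 (remove /xt): {"e":91}
After op 10 (add /vrg 58): {"e":91,"vrg":58}
After op 11 (add /tiq 48): {"e":91,"tiq":48,"vrg":58}
After op 12 (replace /tiq 96): {"e":91,"tiq":96,"vrg":58}
After op 13 (add /yrq 22): {"e":91,"tiq":96,"vrg":58,"yrq":22}
After op 14 (remove /e): {"tiq":96,"vrg":58,"yrq":22}
After op 15 (replace /tiq 43): {"tiq":43,"vrg":58,"yrq":22}
After op 16 (add /tiq 4): {"tiq":4,"vrg":58,"yrq":22}
After op 17 (add /vrg 51): {"tiq":4,"vrg":51,"yrq":22}
After op 18 (replace /vrg 72): {"tiq":4,"vrg":72,"yrq":22}
After op 19 (remove /vrg): {"tiq":4,"yrq":22}
After op 20 (replace /tiq 68): {"tiq":68,"yrq":22}
After op 21 (replace /tiq 19): {"tiq":19,"yrq":22}
Size at the root: 2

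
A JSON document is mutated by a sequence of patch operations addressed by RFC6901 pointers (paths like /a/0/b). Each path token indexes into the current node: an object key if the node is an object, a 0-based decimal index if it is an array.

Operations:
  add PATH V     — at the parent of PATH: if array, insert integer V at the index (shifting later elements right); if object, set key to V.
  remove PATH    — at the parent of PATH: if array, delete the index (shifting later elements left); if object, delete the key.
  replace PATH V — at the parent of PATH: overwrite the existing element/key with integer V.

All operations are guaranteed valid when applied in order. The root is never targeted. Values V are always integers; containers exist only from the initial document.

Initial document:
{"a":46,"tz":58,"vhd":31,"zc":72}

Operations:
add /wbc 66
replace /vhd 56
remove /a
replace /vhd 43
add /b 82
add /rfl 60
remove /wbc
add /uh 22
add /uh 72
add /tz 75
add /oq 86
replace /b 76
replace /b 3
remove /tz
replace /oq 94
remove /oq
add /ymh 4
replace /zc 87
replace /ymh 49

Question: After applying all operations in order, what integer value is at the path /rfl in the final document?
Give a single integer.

After op 1 (add /wbc 66): {"a":46,"tz":58,"vhd":31,"wbc":66,"zc":72}
After op 2 (replace /vhd 56): {"a":46,"tz":58,"vhd":56,"wbc":66,"zc":72}
After op 3 (remove /a): {"tz":58,"vhd":56,"wbc":66,"zc":72}
After op 4 (replace /vhd 43): {"tz":58,"vhd":43,"wbc":66,"zc":72}
After op 5 (add /b 82): {"b":82,"tz":58,"vhd":43,"wbc":66,"zc":72}
After op 6 (add /rfl 60): {"b":82,"rfl":60,"tz":58,"vhd":43,"wbc":66,"zc":72}
After op 7 (remove /wbc): {"b":82,"rfl":60,"tz":58,"vhd":43,"zc":72}
After op 8 (add /uh 22): {"b":82,"rfl":60,"tz":58,"uh":22,"vhd":43,"zc":72}
After op 9 (add /uh 72): {"b":82,"rfl":60,"tz":58,"uh":72,"vhd":43,"zc":72}
After op 10 (add /tz 75): {"b":82,"rfl":60,"tz":75,"uh":72,"vhd":43,"zc":72}
After op 11 (add /oq 86): {"b":82,"oq":86,"rfl":60,"tz":75,"uh":72,"vhd":43,"zc":72}
After op 12 (replace /b 76): {"b":76,"oq":86,"rfl":60,"tz":75,"uh":72,"vhd":43,"zc":72}
After op 13 (replace /b 3): {"b":3,"oq":86,"rfl":60,"tz":75,"uh":72,"vhd":43,"zc":72}
After op 14 (remove /tz): {"b":3,"oq":86,"rfl":60,"uh":72,"vhd":43,"zc":72}
After op 15 (replace /oq 94): {"b":3,"oq":94,"rfl":60,"uh":72,"vhd":43,"zc":72}
After op 16 (remove /oq): {"b":3,"rfl":60,"uh":72,"vhd":43,"zc":72}
After op 17 (add /ymh 4): {"b":3,"rfl":60,"uh":72,"vhd":43,"ymh":4,"zc":72}
After op 18 (replace /zc 87): {"b":3,"rfl":60,"uh":72,"vhd":43,"ymh":4,"zc":87}
After op 19 (replace /ymh 49): {"b":3,"rfl":60,"uh":72,"vhd":43,"ymh":49,"zc":87}
Value at /rfl: 60

Answer: 60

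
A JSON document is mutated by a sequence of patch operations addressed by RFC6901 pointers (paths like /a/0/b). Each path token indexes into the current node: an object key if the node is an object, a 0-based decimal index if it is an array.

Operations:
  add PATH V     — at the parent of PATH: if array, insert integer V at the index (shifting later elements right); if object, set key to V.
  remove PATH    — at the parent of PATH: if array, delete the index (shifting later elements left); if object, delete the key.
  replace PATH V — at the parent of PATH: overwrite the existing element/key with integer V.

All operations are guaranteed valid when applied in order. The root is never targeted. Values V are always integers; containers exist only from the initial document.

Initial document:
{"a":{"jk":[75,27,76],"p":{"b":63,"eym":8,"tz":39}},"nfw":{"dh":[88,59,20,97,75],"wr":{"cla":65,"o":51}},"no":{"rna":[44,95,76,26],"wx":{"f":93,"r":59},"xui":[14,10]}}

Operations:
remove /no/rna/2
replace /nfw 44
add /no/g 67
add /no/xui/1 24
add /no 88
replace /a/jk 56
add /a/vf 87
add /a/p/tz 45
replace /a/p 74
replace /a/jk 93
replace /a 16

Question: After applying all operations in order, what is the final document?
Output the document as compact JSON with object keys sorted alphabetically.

Answer: {"a":16,"nfw":44,"no":88}

Derivation:
After op 1 (remove /no/rna/2): {"a":{"jk":[75,27,76],"p":{"b":63,"eym":8,"tz":39}},"nfw":{"dh":[88,59,20,97,75],"wr":{"cla":65,"o":51}},"no":{"rna":[44,95,26],"wx":{"f":93,"r":59},"xui":[14,10]}}
After op 2 (replace /nfw 44): {"a":{"jk":[75,27,76],"p":{"b":63,"eym":8,"tz":39}},"nfw":44,"no":{"rna":[44,95,26],"wx":{"f":93,"r":59},"xui":[14,10]}}
After op 3 (add /no/g 67): {"a":{"jk":[75,27,76],"p":{"b":63,"eym":8,"tz":39}},"nfw":44,"no":{"g":67,"rna":[44,95,26],"wx":{"f":93,"r":59},"xui":[14,10]}}
After op 4 (add /no/xui/1 24): {"a":{"jk":[75,27,76],"p":{"b":63,"eym":8,"tz":39}},"nfw":44,"no":{"g":67,"rna":[44,95,26],"wx":{"f":93,"r":59},"xui":[14,24,10]}}
After op 5 (add /no 88): {"a":{"jk":[75,27,76],"p":{"b":63,"eym":8,"tz":39}},"nfw":44,"no":88}
After op 6 (replace /a/jk 56): {"a":{"jk":56,"p":{"b":63,"eym":8,"tz":39}},"nfw":44,"no":88}
After op 7 (add /a/vf 87): {"a":{"jk":56,"p":{"b":63,"eym":8,"tz":39},"vf":87},"nfw":44,"no":88}
After op 8 (add /a/p/tz 45): {"a":{"jk":56,"p":{"b":63,"eym":8,"tz":45},"vf":87},"nfw":44,"no":88}
After op 9 (replace /a/p 74): {"a":{"jk":56,"p":74,"vf":87},"nfw":44,"no":88}
After op 10 (replace /a/jk 93): {"a":{"jk":93,"p":74,"vf":87},"nfw":44,"no":88}
After op 11 (replace /a 16): {"a":16,"nfw":44,"no":88}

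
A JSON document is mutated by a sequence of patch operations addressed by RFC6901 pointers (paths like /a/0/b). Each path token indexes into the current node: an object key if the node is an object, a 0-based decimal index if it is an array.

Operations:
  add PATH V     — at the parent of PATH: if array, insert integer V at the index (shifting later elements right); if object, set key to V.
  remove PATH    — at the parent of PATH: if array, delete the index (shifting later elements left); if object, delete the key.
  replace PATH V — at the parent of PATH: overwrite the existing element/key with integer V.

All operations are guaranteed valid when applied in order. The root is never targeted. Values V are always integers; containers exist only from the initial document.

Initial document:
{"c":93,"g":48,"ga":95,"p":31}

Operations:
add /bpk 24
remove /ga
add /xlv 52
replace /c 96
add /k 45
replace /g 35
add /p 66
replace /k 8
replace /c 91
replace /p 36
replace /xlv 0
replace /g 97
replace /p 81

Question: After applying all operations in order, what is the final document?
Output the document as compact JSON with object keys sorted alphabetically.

After op 1 (add /bpk 24): {"bpk":24,"c":93,"g":48,"ga":95,"p":31}
After op 2 (remove /ga): {"bpk":24,"c":93,"g":48,"p":31}
After op 3 (add /xlv 52): {"bpk":24,"c":93,"g":48,"p":31,"xlv":52}
After op 4 (replace /c 96): {"bpk":24,"c":96,"g":48,"p":31,"xlv":52}
After op 5 (add /k 45): {"bpk":24,"c":96,"g":48,"k":45,"p":31,"xlv":52}
After op 6 (replace /g 35): {"bpk":24,"c":96,"g":35,"k":45,"p":31,"xlv":52}
After op 7 (add /p 66): {"bpk":24,"c":96,"g":35,"k":45,"p":66,"xlv":52}
After op 8 (replace /k 8): {"bpk":24,"c":96,"g":35,"k":8,"p":66,"xlv":52}
After op 9 (replace /c 91): {"bpk":24,"c":91,"g":35,"k":8,"p":66,"xlv":52}
After op 10 (replace /p 36): {"bpk":24,"c":91,"g":35,"k":8,"p":36,"xlv":52}
After op 11 (replace /xlv 0): {"bpk":24,"c":91,"g":35,"k":8,"p":36,"xlv":0}
After op 12 (replace /g 97): {"bpk":24,"c":91,"g":97,"k":8,"p":36,"xlv":0}
After op 13 (replace /p 81): {"bpk":24,"c":91,"g":97,"k":8,"p":81,"xlv":0}

Answer: {"bpk":24,"c":91,"g":97,"k":8,"p":81,"xlv":0}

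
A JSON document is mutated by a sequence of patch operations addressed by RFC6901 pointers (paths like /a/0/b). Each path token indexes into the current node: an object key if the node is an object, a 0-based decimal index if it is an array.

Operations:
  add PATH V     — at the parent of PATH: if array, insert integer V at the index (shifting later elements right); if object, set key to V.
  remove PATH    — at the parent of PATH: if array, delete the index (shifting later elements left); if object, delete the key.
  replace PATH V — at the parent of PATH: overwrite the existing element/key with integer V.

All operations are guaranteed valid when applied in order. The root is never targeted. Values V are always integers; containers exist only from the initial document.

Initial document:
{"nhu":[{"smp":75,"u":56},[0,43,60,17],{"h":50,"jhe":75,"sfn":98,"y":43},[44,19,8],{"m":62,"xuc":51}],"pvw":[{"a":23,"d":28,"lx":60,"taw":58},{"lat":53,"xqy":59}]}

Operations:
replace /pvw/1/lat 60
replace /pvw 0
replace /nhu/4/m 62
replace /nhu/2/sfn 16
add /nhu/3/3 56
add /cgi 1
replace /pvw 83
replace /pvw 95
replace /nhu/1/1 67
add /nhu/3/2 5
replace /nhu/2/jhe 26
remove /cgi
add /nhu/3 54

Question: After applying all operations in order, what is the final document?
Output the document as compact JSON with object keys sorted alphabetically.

Answer: {"nhu":[{"smp":75,"u":56},[0,67,60,17],{"h":50,"jhe":26,"sfn":16,"y":43},54,[44,19,5,8,56],{"m":62,"xuc":51}],"pvw":95}

Derivation:
After op 1 (replace /pvw/1/lat 60): {"nhu":[{"smp":75,"u":56},[0,43,60,17],{"h":50,"jhe":75,"sfn":98,"y":43},[44,19,8],{"m":62,"xuc":51}],"pvw":[{"a":23,"d":28,"lx":60,"taw":58},{"lat":60,"xqy":59}]}
After op 2 (replace /pvw 0): {"nhu":[{"smp":75,"u":56},[0,43,60,17],{"h":50,"jhe":75,"sfn":98,"y":43},[44,19,8],{"m":62,"xuc":51}],"pvw":0}
After op 3 (replace /nhu/4/m 62): {"nhu":[{"smp":75,"u":56},[0,43,60,17],{"h":50,"jhe":75,"sfn":98,"y":43},[44,19,8],{"m":62,"xuc":51}],"pvw":0}
After op 4 (replace /nhu/2/sfn 16): {"nhu":[{"smp":75,"u":56},[0,43,60,17],{"h":50,"jhe":75,"sfn":16,"y":43},[44,19,8],{"m":62,"xuc":51}],"pvw":0}
After op 5 (add /nhu/3/3 56): {"nhu":[{"smp":75,"u":56},[0,43,60,17],{"h":50,"jhe":75,"sfn":16,"y":43},[44,19,8,56],{"m":62,"xuc":51}],"pvw":0}
After op 6 (add /cgi 1): {"cgi":1,"nhu":[{"smp":75,"u":56},[0,43,60,17],{"h":50,"jhe":75,"sfn":16,"y":43},[44,19,8,56],{"m":62,"xuc":51}],"pvw":0}
After op 7 (replace /pvw 83): {"cgi":1,"nhu":[{"smp":75,"u":56},[0,43,60,17],{"h":50,"jhe":75,"sfn":16,"y":43},[44,19,8,56],{"m":62,"xuc":51}],"pvw":83}
After op 8 (replace /pvw 95): {"cgi":1,"nhu":[{"smp":75,"u":56},[0,43,60,17],{"h":50,"jhe":75,"sfn":16,"y":43},[44,19,8,56],{"m":62,"xuc":51}],"pvw":95}
After op 9 (replace /nhu/1/1 67): {"cgi":1,"nhu":[{"smp":75,"u":56},[0,67,60,17],{"h":50,"jhe":75,"sfn":16,"y":43},[44,19,8,56],{"m":62,"xuc":51}],"pvw":95}
After op 10 (add /nhu/3/2 5): {"cgi":1,"nhu":[{"smp":75,"u":56},[0,67,60,17],{"h":50,"jhe":75,"sfn":16,"y":43},[44,19,5,8,56],{"m":62,"xuc":51}],"pvw":95}
After op 11 (replace /nhu/2/jhe 26): {"cgi":1,"nhu":[{"smp":75,"u":56},[0,67,60,17],{"h":50,"jhe":26,"sfn":16,"y":43},[44,19,5,8,56],{"m":62,"xuc":51}],"pvw":95}
After op 12 (remove /cgi): {"nhu":[{"smp":75,"u":56},[0,67,60,17],{"h":50,"jhe":26,"sfn":16,"y":43},[44,19,5,8,56],{"m":62,"xuc":51}],"pvw":95}
After op 13 (add /nhu/3 54): {"nhu":[{"smp":75,"u":56},[0,67,60,17],{"h":50,"jhe":26,"sfn":16,"y":43},54,[44,19,5,8,56],{"m":62,"xuc":51}],"pvw":95}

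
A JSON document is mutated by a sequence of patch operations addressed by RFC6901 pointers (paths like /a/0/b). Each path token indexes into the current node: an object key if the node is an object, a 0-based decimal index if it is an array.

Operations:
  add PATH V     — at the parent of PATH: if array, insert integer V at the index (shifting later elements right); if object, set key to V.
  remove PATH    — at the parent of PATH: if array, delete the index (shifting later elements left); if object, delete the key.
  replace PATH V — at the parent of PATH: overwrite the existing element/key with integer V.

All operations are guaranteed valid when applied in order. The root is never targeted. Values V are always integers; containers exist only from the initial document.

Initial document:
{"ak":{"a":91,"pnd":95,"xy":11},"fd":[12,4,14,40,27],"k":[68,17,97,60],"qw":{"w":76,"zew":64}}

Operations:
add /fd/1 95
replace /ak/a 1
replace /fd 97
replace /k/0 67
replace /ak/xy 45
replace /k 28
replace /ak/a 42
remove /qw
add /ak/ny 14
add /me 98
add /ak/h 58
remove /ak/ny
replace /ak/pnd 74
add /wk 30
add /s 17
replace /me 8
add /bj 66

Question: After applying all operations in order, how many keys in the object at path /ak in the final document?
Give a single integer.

Answer: 4

Derivation:
After op 1 (add /fd/1 95): {"ak":{"a":91,"pnd":95,"xy":11},"fd":[12,95,4,14,40,27],"k":[68,17,97,60],"qw":{"w":76,"zew":64}}
After op 2 (replace /ak/a 1): {"ak":{"a":1,"pnd":95,"xy":11},"fd":[12,95,4,14,40,27],"k":[68,17,97,60],"qw":{"w":76,"zew":64}}
After op 3 (replace /fd 97): {"ak":{"a":1,"pnd":95,"xy":11},"fd":97,"k":[68,17,97,60],"qw":{"w":76,"zew":64}}
After op 4 (replace /k/0 67): {"ak":{"a":1,"pnd":95,"xy":11},"fd":97,"k":[67,17,97,60],"qw":{"w":76,"zew":64}}
After op 5 (replace /ak/xy 45): {"ak":{"a":1,"pnd":95,"xy":45},"fd":97,"k":[67,17,97,60],"qw":{"w":76,"zew":64}}
After op 6 (replace /k 28): {"ak":{"a":1,"pnd":95,"xy":45},"fd":97,"k":28,"qw":{"w":76,"zew":64}}
After op 7 (replace /ak/a 42): {"ak":{"a":42,"pnd":95,"xy":45},"fd":97,"k":28,"qw":{"w":76,"zew":64}}
After op 8 (remove /qw): {"ak":{"a":42,"pnd":95,"xy":45},"fd":97,"k":28}
After op 9 (add /ak/ny 14): {"ak":{"a":42,"ny":14,"pnd":95,"xy":45},"fd":97,"k":28}
After op 10 (add /me 98): {"ak":{"a":42,"ny":14,"pnd":95,"xy":45},"fd":97,"k":28,"me":98}
After op 11 (add /ak/h 58): {"ak":{"a":42,"h":58,"ny":14,"pnd":95,"xy":45},"fd":97,"k":28,"me":98}
After op 12 (remove /ak/ny): {"ak":{"a":42,"h":58,"pnd":95,"xy":45},"fd":97,"k":28,"me":98}
After op 13 (replace /ak/pnd 74): {"ak":{"a":42,"h":58,"pnd":74,"xy":45},"fd":97,"k":28,"me":98}
After op 14 (add /wk 30): {"ak":{"a":42,"h":58,"pnd":74,"xy":45},"fd":97,"k":28,"me":98,"wk":30}
After op 15 (add /s 17): {"ak":{"a":42,"h":58,"pnd":74,"xy":45},"fd":97,"k":28,"me":98,"s":17,"wk":30}
After op 16 (replace /me 8): {"ak":{"a":42,"h":58,"pnd":74,"xy":45},"fd":97,"k":28,"me":8,"s":17,"wk":30}
After op 17 (add /bj 66): {"ak":{"a":42,"h":58,"pnd":74,"xy":45},"bj":66,"fd":97,"k":28,"me":8,"s":17,"wk":30}
Size at path /ak: 4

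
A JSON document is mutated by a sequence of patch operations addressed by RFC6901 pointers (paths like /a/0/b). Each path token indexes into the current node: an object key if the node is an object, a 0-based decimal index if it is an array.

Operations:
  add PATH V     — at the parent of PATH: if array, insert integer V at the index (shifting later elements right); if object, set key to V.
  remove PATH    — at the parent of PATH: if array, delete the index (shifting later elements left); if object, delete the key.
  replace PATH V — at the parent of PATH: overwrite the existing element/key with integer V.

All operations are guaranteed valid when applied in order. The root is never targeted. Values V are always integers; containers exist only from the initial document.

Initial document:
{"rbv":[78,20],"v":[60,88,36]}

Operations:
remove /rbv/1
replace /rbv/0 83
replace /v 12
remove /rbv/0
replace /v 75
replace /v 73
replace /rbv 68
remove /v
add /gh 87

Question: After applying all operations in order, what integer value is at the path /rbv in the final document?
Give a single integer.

After op 1 (remove /rbv/1): {"rbv":[78],"v":[60,88,36]}
After op 2 (replace /rbv/0 83): {"rbv":[83],"v":[60,88,36]}
After op 3 (replace /v 12): {"rbv":[83],"v":12}
After op 4 (remove /rbv/0): {"rbv":[],"v":12}
After op 5 (replace /v 75): {"rbv":[],"v":75}
After op 6 (replace /v 73): {"rbv":[],"v":73}
After op 7 (replace /rbv 68): {"rbv":68,"v":73}
After op 8 (remove /v): {"rbv":68}
After op 9 (add /gh 87): {"gh":87,"rbv":68}
Value at /rbv: 68

Answer: 68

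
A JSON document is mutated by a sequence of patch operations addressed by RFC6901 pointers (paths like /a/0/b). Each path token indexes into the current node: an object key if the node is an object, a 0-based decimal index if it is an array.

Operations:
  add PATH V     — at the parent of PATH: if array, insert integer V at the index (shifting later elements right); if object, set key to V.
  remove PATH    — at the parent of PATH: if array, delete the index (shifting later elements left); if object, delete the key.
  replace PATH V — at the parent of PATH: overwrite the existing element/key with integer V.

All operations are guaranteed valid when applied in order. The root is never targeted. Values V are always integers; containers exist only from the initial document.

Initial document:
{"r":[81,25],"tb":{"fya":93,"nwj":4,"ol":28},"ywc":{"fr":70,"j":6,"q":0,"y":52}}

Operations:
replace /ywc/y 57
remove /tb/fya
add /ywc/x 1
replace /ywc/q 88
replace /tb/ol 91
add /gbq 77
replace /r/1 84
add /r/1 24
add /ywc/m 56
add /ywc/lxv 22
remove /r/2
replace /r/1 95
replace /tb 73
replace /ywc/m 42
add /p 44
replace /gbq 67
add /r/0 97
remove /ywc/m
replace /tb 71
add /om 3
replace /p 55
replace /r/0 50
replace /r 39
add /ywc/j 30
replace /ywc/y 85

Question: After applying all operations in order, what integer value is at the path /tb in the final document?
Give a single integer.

After op 1 (replace /ywc/y 57): {"r":[81,25],"tb":{"fya":93,"nwj":4,"ol":28},"ywc":{"fr":70,"j":6,"q":0,"y":57}}
After op 2 (remove /tb/fya): {"r":[81,25],"tb":{"nwj":4,"ol":28},"ywc":{"fr":70,"j":6,"q":0,"y":57}}
After op 3 (add /ywc/x 1): {"r":[81,25],"tb":{"nwj":4,"ol":28},"ywc":{"fr":70,"j":6,"q":0,"x":1,"y":57}}
After op 4 (replace /ywc/q 88): {"r":[81,25],"tb":{"nwj":4,"ol":28},"ywc":{"fr":70,"j":6,"q":88,"x":1,"y":57}}
After op 5 (replace /tb/ol 91): {"r":[81,25],"tb":{"nwj":4,"ol":91},"ywc":{"fr":70,"j":6,"q":88,"x":1,"y":57}}
After op 6 (add /gbq 77): {"gbq":77,"r":[81,25],"tb":{"nwj":4,"ol":91},"ywc":{"fr":70,"j":6,"q":88,"x":1,"y":57}}
After op 7 (replace /r/1 84): {"gbq":77,"r":[81,84],"tb":{"nwj":4,"ol":91},"ywc":{"fr":70,"j":6,"q":88,"x":1,"y":57}}
After op 8 (add /r/1 24): {"gbq":77,"r":[81,24,84],"tb":{"nwj":4,"ol":91},"ywc":{"fr":70,"j":6,"q":88,"x":1,"y":57}}
After op 9 (add /ywc/m 56): {"gbq":77,"r":[81,24,84],"tb":{"nwj":4,"ol":91},"ywc":{"fr":70,"j":6,"m":56,"q":88,"x":1,"y":57}}
After op 10 (add /ywc/lxv 22): {"gbq":77,"r":[81,24,84],"tb":{"nwj":4,"ol":91},"ywc":{"fr":70,"j":6,"lxv":22,"m":56,"q":88,"x":1,"y":57}}
After op 11 (remove /r/2): {"gbq":77,"r":[81,24],"tb":{"nwj":4,"ol":91},"ywc":{"fr":70,"j":6,"lxv":22,"m":56,"q":88,"x":1,"y":57}}
After op 12 (replace /r/1 95): {"gbq":77,"r":[81,95],"tb":{"nwj":4,"ol":91},"ywc":{"fr":70,"j":6,"lxv":22,"m":56,"q":88,"x":1,"y":57}}
After op 13 (replace /tb 73): {"gbq":77,"r":[81,95],"tb":73,"ywc":{"fr":70,"j":6,"lxv":22,"m":56,"q":88,"x":1,"y":57}}
After op 14 (replace /ywc/m 42): {"gbq":77,"r":[81,95],"tb":73,"ywc":{"fr":70,"j":6,"lxv":22,"m":42,"q":88,"x":1,"y":57}}
After op 15 (add /p 44): {"gbq":77,"p":44,"r":[81,95],"tb":73,"ywc":{"fr":70,"j":6,"lxv":22,"m":42,"q":88,"x":1,"y":57}}
After op 16 (replace /gbq 67): {"gbq":67,"p":44,"r":[81,95],"tb":73,"ywc":{"fr":70,"j":6,"lxv":22,"m":42,"q":88,"x":1,"y":57}}
After op 17 (add /r/0 97): {"gbq":67,"p":44,"r":[97,81,95],"tb":73,"ywc":{"fr":70,"j":6,"lxv":22,"m":42,"q":88,"x":1,"y":57}}
After op 18 (remove /ywc/m): {"gbq":67,"p":44,"r":[97,81,95],"tb":73,"ywc":{"fr":70,"j":6,"lxv":22,"q":88,"x":1,"y":57}}
After op 19 (replace /tb 71): {"gbq":67,"p":44,"r":[97,81,95],"tb":71,"ywc":{"fr":70,"j":6,"lxv":22,"q":88,"x":1,"y":57}}
After op 20 (add /om 3): {"gbq":67,"om":3,"p":44,"r":[97,81,95],"tb":71,"ywc":{"fr":70,"j":6,"lxv":22,"q":88,"x":1,"y":57}}
After op 21 (replace /p 55): {"gbq":67,"om":3,"p":55,"r":[97,81,95],"tb":71,"ywc":{"fr":70,"j":6,"lxv":22,"q":88,"x":1,"y":57}}
After op 22 (replace /r/0 50): {"gbq":67,"om":3,"p":55,"r":[50,81,95],"tb":71,"ywc":{"fr":70,"j":6,"lxv":22,"q":88,"x":1,"y":57}}
After op 23 (replace /r 39): {"gbq":67,"om":3,"p":55,"r":39,"tb":71,"ywc":{"fr":70,"j":6,"lxv":22,"q":88,"x":1,"y":57}}
After op 24 (add /ywc/j 30): {"gbq":67,"om":3,"p":55,"r":39,"tb":71,"ywc":{"fr":70,"j":30,"lxv":22,"q":88,"x":1,"y":57}}
After op 25 (replace /ywc/y 85): {"gbq":67,"om":3,"p":55,"r":39,"tb":71,"ywc":{"fr":70,"j":30,"lxv":22,"q":88,"x":1,"y":85}}
Value at /tb: 71

Answer: 71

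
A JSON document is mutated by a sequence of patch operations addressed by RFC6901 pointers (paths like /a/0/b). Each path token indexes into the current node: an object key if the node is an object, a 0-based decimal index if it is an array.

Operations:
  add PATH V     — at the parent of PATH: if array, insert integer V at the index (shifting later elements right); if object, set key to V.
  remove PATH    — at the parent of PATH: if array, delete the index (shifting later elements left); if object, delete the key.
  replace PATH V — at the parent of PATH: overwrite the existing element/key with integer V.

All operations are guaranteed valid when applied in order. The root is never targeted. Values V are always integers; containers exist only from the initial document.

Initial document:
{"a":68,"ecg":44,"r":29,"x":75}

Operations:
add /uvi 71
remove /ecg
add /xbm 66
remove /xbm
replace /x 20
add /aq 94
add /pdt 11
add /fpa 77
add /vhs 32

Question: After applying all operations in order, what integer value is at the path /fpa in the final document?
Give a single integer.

After op 1 (add /uvi 71): {"a":68,"ecg":44,"r":29,"uvi":71,"x":75}
After op 2 (remove /ecg): {"a":68,"r":29,"uvi":71,"x":75}
After op 3 (add /xbm 66): {"a":68,"r":29,"uvi":71,"x":75,"xbm":66}
After op 4 (remove /xbm): {"a":68,"r":29,"uvi":71,"x":75}
After op 5 (replace /x 20): {"a":68,"r":29,"uvi":71,"x":20}
After op 6 (add /aq 94): {"a":68,"aq":94,"r":29,"uvi":71,"x":20}
After op 7 (add /pdt 11): {"a":68,"aq":94,"pdt":11,"r":29,"uvi":71,"x":20}
After op 8 (add /fpa 77): {"a":68,"aq":94,"fpa":77,"pdt":11,"r":29,"uvi":71,"x":20}
After op 9 (add /vhs 32): {"a":68,"aq":94,"fpa":77,"pdt":11,"r":29,"uvi":71,"vhs":32,"x":20}
Value at /fpa: 77

Answer: 77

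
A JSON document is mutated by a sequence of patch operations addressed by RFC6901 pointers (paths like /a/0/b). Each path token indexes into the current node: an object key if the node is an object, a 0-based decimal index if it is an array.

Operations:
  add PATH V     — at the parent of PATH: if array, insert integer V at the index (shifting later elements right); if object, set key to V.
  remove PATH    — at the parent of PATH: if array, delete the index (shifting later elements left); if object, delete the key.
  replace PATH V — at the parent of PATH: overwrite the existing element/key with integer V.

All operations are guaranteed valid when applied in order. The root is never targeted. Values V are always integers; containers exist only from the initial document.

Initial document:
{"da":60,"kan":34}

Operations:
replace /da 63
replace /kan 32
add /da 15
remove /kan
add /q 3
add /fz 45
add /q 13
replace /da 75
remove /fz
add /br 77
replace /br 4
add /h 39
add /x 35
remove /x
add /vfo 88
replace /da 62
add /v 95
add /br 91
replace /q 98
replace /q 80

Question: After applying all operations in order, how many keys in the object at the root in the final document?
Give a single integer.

After op 1 (replace /da 63): {"da":63,"kan":34}
After op 2 (replace /kan 32): {"da":63,"kan":32}
After op 3 (add /da 15): {"da":15,"kan":32}
After op 4 (remove /kan): {"da":15}
After op 5 (add /q 3): {"da":15,"q":3}
After op 6 (add /fz 45): {"da":15,"fz":45,"q":3}
After op 7 (add /q 13): {"da":15,"fz":45,"q":13}
After op 8 (replace /da 75): {"da":75,"fz":45,"q":13}
After op 9 (remove /fz): {"da":75,"q":13}
After op 10 (add /br 77): {"br":77,"da":75,"q":13}
After op 11 (replace /br 4): {"br":4,"da":75,"q":13}
After op 12 (add /h 39): {"br":4,"da":75,"h":39,"q":13}
After op 13 (add /x 35): {"br":4,"da":75,"h":39,"q":13,"x":35}
After op 14 (remove /x): {"br":4,"da":75,"h":39,"q":13}
After op 15 (add /vfo 88): {"br":4,"da":75,"h":39,"q":13,"vfo":88}
After op 16 (replace /da 62): {"br":4,"da":62,"h":39,"q":13,"vfo":88}
After op 17 (add /v 95): {"br":4,"da":62,"h":39,"q":13,"v":95,"vfo":88}
After op 18 (add /br 91): {"br":91,"da":62,"h":39,"q":13,"v":95,"vfo":88}
After op 19 (replace /q 98): {"br":91,"da":62,"h":39,"q":98,"v":95,"vfo":88}
After op 20 (replace /q 80): {"br":91,"da":62,"h":39,"q":80,"v":95,"vfo":88}
Size at the root: 6

Answer: 6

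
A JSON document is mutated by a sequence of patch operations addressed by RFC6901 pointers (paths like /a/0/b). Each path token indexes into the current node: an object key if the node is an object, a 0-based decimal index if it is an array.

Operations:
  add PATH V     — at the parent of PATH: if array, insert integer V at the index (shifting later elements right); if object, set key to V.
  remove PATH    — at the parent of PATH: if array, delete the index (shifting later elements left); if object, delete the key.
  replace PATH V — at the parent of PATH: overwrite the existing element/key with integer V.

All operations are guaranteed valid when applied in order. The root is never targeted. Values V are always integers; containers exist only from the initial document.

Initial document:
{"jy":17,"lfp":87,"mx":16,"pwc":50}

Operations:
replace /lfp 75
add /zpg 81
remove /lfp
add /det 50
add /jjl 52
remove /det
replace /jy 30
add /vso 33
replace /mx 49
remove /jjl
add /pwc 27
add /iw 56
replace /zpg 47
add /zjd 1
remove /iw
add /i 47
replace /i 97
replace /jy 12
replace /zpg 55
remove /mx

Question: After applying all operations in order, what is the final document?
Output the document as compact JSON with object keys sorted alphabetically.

Answer: {"i":97,"jy":12,"pwc":27,"vso":33,"zjd":1,"zpg":55}

Derivation:
After op 1 (replace /lfp 75): {"jy":17,"lfp":75,"mx":16,"pwc":50}
After op 2 (add /zpg 81): {"jy":17,"lfp":75,"mx":16,"pwc":50,"zpg":81}
After op 3 (remove /lfp): {"jy":17,"mx":16,"pwc":50,"zpg":81}
After op 4 (add /det 50): {"det":50,"jy":17,"mx":16,"pwc":50,"zpg":81}
After op 5 (add /jjl 52): {"det":50,"jjl":52,"jy":17,"mx":16,"pwc":50,"zpg":81}
After op 6 (remove /det): {"jjl":52,"jy":17,"mx":16,"pwc":50,"zpg":81}
After op 7 (replace /jy 30): {"jjl":52,"jy":30,"mx":16,"pwc":50,"zpg":81}
After op 8 (add /vso 33): {"jjl":52,"jy":30,"mx":16,"pwc":50,"vso":33,"zpg":81}
After op 9 (replace /mx 49): {"jjl":52,"jy":30,"mx":49,"pwc":50,"vso":33,"zpg":81}
After op 10 (remove /jjl): {"jy":30,"mx":49,"pwc":50,"vso":33,"zpg":81}
After op 11 (add /pwc 27): {"jy":30,"mx":49,"pwc":27,"vso":33,"zpg":81}
After op 12 (add /iw 56): {"iw":56,"jy":30,"mx":49,"pwc":27,"vso":33,"zpg":81}
After op 13 (replace /zpg 47): {"iw":56,"jy":30,"mx":49,"pwc":27,"vso":33,"zpg":47}
After op 14 (add /zjd 1): {"iw":56,"jy":30,"mx":49,"pwc":27,"vso":33,"zjd":1,"zpg":47}
After op 15 (remove /iw): {"jy":30,"mx":49,"pwc":27,"vso":33,"zjd":1,"zpg":47}
After op 16 (add /i 47): {"i":47,"jy":30,"mx":49,"pwc":27,"vso":33,"zjd":1,"zpg":47}
After op 17 (replace /i 97): {"i":97,"jy":30,"mx":49,"pwc":27,"vso":33,"zjd":1,"zpg":47}
After op 18 (replace /jy 12): {"i":97,"jy":12,"mx":49,"pwc":27,"vso":33,"zjd":1,"zpg":47}
After op 19 (replace /zpg 55): {"i":97,"jy":12,"mx":49,"pwc":27,"vso":33,"zjd":1,"zpg":55}
After op 20 (remove /mx): {"i":97,"jy":12,"pwc":27,"vso":33,"zjd":1,"zpg":55}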